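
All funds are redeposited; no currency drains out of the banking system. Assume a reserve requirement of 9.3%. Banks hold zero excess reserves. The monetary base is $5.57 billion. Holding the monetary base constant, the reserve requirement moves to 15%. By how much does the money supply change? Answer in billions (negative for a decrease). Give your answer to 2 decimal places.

-22.76 billion

Initially m₁ = 1 / (0.093) ≈ 10.7527, so M₁ = 10.7527 × 5.57 ≈ 59.8925 billion.
After the change m₂ = 1 / (0.15) ≈ 6.6667, so M₂ = 6.6667 × 5.57 ≈ 37.1335 billion.
ΔM = M₂ − M₁ = 37.1335 − 59.8925 = -22.759 billion.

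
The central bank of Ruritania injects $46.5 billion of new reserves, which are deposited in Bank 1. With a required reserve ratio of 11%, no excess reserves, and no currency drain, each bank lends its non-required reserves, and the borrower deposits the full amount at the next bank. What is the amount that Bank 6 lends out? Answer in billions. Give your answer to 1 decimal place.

$23.1 billion

Each bank lends a fraction (1 − rr) = 0.8900 of the deposit it receives, so Bank 6 receives 46.5·0.8900^5 and lends 46.5·0.8900^6 ≈ 23.1096 billion.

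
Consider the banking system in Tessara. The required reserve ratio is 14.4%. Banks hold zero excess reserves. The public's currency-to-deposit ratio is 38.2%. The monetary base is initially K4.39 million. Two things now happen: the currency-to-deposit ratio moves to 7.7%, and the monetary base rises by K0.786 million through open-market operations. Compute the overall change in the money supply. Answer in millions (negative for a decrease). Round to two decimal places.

K13.69 million

Before: m₁ = (1 + 0.382) / (0.144 + 0.382) ≈ 2.6274, MB₁ = 4.39, so M₁ = 2.6274 × 4.39 ≈ 11.5343 million.
After: m₂ = (1 + 0.077) / (0.144 + 0.077) ≈ 4.8733, MB₂ = 4.39 + 0.786 = 5.176, so M₂ = 4.8733 × 5.176 ≈ 25.2242 million.
ΔM = M₂ − M₁ = 25.2242 − 11.5343 = 13.6899 million.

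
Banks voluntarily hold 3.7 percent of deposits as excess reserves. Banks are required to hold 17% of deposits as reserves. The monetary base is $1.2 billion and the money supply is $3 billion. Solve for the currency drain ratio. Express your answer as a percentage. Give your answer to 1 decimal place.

Using m = M/MB = 3/1.2 = 2.500000. From m = (1 + c)/(c + rr + e), rearranging gives 1 + c = m·(c + rr + e), so c·(1 − m) = m·(rr + e) − 1.
Hence c = [m·(rr + e) − 1]/(1 − m) = [2.500000 × (0.17 + 0.037) − 1] / (1 − 2.500000) ≈ 0.321667.

32.2%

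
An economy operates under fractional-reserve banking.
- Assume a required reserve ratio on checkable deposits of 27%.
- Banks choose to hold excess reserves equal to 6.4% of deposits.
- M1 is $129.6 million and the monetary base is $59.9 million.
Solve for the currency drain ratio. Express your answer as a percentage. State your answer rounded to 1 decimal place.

23.8%

Using m = M/MB = 129.6/59.9 ≈ 2.163606. From m = (1 + c)/(c + rr + e), rearranging gives 1 + c = m·(c + rr + e), so c·(1 − m) = m·(rr + e) − 1.
Hence c = [m·(rr + e) − 1]/(1 − m) = [2.163606 × (0.27 + 0.064) − 1] / (1 − 2.163606) ≈ 0.238359.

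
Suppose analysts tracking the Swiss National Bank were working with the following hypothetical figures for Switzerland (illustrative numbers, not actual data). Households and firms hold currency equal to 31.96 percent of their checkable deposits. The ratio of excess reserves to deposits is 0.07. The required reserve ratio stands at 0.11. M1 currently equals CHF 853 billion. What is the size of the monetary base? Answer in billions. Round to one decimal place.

CHF 322.9 billion

The money multiplier is m = (1 + c) / (rr + e + c) = (1 + 0.3196) / (0.11 + 0.07 + 0.3196) ≈ 2.64131.
MB = M / m = 853 / 2.64131 ≈ 322.9458 billion.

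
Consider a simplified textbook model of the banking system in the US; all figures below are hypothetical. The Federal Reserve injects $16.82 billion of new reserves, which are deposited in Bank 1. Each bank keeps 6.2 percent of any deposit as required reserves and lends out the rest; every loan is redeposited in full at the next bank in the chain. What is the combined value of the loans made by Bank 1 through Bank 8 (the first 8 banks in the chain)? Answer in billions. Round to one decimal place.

$102.0 billion

Bank i lends (1 − rr)^i of the original deposit: Bank 1 lends 16.82·0.9380 ≈ 15.7772, Bank 2 lends 16.82·0.9380² ≈ 14.7990, and so on.
Summing a geometric series: total = 16.82·[0.9380·(1 − 0.9380^8) / (1 − 0.9380)] ≈ 101.9738 billion.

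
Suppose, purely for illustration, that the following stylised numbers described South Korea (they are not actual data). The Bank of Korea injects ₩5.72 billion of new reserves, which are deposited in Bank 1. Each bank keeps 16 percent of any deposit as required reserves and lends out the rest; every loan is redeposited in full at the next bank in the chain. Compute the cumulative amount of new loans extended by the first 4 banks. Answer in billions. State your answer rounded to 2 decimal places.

₩15.08 billion

Bank i lends (1 − rr)^i of the original deposit: Bank 1 lends 5.72·0.8400 = 4.8048, Bank 2 lends 5.72·0.8400² ≈ 4.0360, and so on.
Summing a geometric series: total = 5.72·[0.8400·(1 − 0.8400^4) / (1 − 0.8400)] ≈ 15.0789 billion.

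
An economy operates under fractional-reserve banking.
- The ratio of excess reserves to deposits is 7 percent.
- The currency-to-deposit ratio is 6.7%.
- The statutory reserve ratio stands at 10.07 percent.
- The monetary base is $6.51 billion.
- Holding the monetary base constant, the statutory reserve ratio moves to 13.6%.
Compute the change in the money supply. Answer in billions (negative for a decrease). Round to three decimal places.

-3.779 billion

Initially m₁ = (1 + 0.067) / (0.1007 + 0.07 + 0.067) ≈ 4.48885, so M₁ = 4.48885 × 6.51 ≈ 29.2224 billion.
After the change m₂ = (1 + 0.067) / (0.136 + 0.07 + 0.067) ≈ 3.90842, so M₂ = 3.90842 × 6.51 ≈ 25.4438 billion.
ΔM = M₂ − M₁ = 25.4438 − 29.2224 = -3.7786 billion.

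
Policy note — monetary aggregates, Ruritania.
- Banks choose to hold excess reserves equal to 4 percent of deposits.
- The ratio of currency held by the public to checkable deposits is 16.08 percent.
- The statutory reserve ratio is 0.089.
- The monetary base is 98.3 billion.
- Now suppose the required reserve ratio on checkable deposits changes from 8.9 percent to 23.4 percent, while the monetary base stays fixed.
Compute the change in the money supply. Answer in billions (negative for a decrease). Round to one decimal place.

-131.3 billion

Initially m₁ = (1 + 0.1608) / (0.089 + 0.04 + 0.1608) ≈ 4.0055, so M₁ = 4.0055 × 98.3 ≈ 393.7406 billion.
After the change m₂ = (1 + 0.1608) / (0.234 + 0.04 + 0.1608) ≈ 2.6697, so M₂ = 2.6697 × 98.3 ≈ 262.4315 billion.
ΔM = M₂ − M₁ = 262.4315 − 393.7406 = -131.3091 billion.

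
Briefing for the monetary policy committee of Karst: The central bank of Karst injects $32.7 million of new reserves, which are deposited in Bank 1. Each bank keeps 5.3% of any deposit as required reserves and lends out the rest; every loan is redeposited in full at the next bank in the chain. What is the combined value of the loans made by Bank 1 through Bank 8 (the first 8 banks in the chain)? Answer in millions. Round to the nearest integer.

Bank i lends (1 − rr)^i of the original deposit: Bank 1 lends 32.7·0.9470 = 30.9669, Bank 2 lends 32.7·0.9470² ≈ 29.3257, and so on.
Summing a geometric series: total = 32.7·[0.9470·(1 − 0.9470^8) / (1 − 0.9470)] ≈ 206.3421 million.

$206 million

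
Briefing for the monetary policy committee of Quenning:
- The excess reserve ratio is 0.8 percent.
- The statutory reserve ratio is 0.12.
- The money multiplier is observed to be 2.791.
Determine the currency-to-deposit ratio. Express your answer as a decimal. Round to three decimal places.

Using m = 2.791. From m = (1 + c)/(c + rr + e), rearranging gives 1 + c = m·(c + rr + e), so c·(1 − m) = m·(rr + e) − 1.
Hence c = [m·(rr + e) − 1]/(1 − m) = [2.791 × (0.12 + 0.008) − 1] / (1 − 2.791) ≈ 0.358879.

0.359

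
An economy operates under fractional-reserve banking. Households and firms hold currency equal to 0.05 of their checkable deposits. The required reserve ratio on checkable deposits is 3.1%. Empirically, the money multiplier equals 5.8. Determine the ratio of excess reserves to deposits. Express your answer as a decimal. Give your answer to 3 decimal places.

0.100

Using m = 5.8. Since m = (1 + c)/(c + rr + e), the denominator satisfies c + rr + e = (1 + c)/m = (1 + 0.05) / 5.8 ≈ 0.181034.
With c = 0.05 and rr = 0.031, the ratio of excess reserves to deposits is 0.181034 − 0.05 − 0.031 = 0.100034.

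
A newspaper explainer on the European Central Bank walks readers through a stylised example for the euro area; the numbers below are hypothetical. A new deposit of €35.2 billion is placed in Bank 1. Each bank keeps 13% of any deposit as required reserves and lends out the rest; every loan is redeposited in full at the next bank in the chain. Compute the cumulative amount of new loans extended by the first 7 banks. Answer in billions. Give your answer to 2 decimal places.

Bank i lends (1 − rr)^i of the original deposit: Bank 1 lends 35.2·0.8700 = 30.6240, Bank 2 lends 35.2·0.8700² ≈ 26.6429, and so on.
Summing a geometric series: total = 35.2·[0.8700·(1 − 0.8700^7) / (1 − 0.8700)] ≈ 146.6996 billion.

€146.70 billion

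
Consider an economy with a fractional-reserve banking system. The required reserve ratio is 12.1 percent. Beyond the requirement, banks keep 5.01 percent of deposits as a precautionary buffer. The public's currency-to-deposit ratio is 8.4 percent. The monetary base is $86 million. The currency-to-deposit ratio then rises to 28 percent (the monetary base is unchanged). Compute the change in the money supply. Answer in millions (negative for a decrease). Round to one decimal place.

Initially m₁ = (1 + 0.084) / (0.121 + 0.0501 + 0.084) ≈ 4.2493, so M₁ = 4.2493 × 86 = 365.4398 million.
After the change m₂ = (1 + 0.28) / (0.121 + 0.0501 + 0.28) ≈ 2.8375, so M₂ = 2.8375 × 86 = 244.025 million.
ΔM = M₂ − M₁ = 244.025 − 365.4398 = -121.4148 million.

-121.4 million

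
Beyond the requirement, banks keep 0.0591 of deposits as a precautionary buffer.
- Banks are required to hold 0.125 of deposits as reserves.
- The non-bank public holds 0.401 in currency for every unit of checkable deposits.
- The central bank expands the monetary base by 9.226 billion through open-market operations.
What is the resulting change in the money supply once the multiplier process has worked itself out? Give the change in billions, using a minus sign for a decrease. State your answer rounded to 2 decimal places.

The money multiplier is m = (1 + c) / (rr + e + c) = (1 + 0.401) / (0.125 + 0.0591 + 0.401) ≈ 2.3945.
The purchase adds 9.226 billion of base, so ΔM = m × ΔMB = 2.3945 × (+9.226) ≈ 22.0917 billion.

22.09 billion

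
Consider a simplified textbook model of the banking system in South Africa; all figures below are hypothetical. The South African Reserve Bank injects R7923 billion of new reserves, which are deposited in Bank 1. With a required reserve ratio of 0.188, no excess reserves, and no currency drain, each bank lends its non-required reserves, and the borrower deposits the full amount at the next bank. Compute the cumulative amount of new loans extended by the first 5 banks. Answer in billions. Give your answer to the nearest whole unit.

R22141 billion

Bank i lends (1 − rr)^i of the original deposit: Bank 1 lends 7923·0.8120 = 6433.4760, Bank 2 lends 7923·0.8120² ≈ 5223.9825, and so on.
Summing a geometric series: total = 7923·[0.8120·(1 − 0.8120^5) / (1 − 0.8120)] ≈ 22140.5879 billion.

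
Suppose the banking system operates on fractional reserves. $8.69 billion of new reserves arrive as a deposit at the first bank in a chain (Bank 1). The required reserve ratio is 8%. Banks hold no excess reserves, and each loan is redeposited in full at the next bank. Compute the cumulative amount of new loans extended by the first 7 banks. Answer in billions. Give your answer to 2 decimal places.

Bank i lends (1 − rr)^i of the original deposit: Bank 1 lends 8.69·0.9200 = 7.9948, Bank 2 lends 8.69·0.9200² ≈ 7.3552, and so on.
Summing a geometric series: total = 8.69·[0.9200·(1 − 0.9200^7) / (1 − 0.9200)] ≈ 44.1866 billion.

$44.19 billion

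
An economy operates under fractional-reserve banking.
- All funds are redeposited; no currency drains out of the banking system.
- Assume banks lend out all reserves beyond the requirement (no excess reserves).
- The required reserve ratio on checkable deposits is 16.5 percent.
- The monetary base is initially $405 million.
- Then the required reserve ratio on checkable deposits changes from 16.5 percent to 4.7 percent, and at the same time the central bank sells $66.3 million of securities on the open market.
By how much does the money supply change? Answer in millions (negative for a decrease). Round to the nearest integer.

$4752 million

Before: m₁ = 1 / (0.165) ≈ 6.0606, MB₁ = 405, so M₁ = 6.0606 × 405 = 2454.543 million.
After: m₂ = 1 / (0.047) ≈ 21.2766, MB₂ = 405 − 66.3 = 338.7, so M₂ = 21.2766 × 338.7 ≈ 7206.3844 million.
ΔM = M₂ − M₁ = 7206.3844 − 2454.543 = 4751.8414 million.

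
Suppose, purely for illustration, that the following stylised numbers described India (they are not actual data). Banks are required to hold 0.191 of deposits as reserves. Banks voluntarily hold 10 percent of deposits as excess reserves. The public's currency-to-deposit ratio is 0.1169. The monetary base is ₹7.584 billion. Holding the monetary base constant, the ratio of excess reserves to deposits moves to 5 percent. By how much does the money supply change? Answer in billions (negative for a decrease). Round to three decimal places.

Initially m₁ = (1 + 0.1169) / (0.191 + 0.1 + 0.1169) ≈ 2.73817, so M₁ = 2.73817 × 7.584 ≈ 20.7663 billion.
After the change m₂ = (1 + 0.1169) / (0.191 + 0.05 + 0.1169) ≈ 3.12070, so M₂ = 3.12070 × 7.584 ≈ 23.6674 billion.
ΔM = M₂ − M₁ = 23.6674 − 20.7663 = 2.9011 billion.

₹2.901 billion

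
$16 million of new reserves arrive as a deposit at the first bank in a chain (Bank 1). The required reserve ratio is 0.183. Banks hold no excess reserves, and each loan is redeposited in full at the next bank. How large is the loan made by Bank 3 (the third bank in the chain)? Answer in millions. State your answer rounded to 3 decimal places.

Each bank lends a fraction (1 − rr) = 0.8170 of the deposit it receives, so Bank 3 receives 16·0.8170^2 and lends 16·0.8170^3 ≈ 8.7254 million.

$8.725 million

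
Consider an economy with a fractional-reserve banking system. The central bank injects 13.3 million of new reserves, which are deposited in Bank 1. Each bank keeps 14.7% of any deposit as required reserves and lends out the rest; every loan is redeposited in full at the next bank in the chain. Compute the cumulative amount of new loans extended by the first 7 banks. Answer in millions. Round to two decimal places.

Bank i lends (1 − rr)^i of the original deposit: Bank 1 lends 13.3·0.8530 = 11.3449, Bank 2 lends 13.3·0.8530² ≈ 9.6772, and so on.
Summing a geometric series: total = 13.3·[0.8530·(1 − 0.8530^7) / (1 − 0.8530)] ≈ 51.8175 million.

51.82 million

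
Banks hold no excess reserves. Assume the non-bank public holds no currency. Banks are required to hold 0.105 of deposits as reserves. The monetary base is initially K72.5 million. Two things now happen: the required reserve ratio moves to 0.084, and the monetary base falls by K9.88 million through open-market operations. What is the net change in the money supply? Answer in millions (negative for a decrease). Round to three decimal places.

K55.000 million

Before: m₁ = 1 / (0.105) ≈ 9.523810, MB₁ = 72.5, so M₁ = 9.523810 × 72.5 ≈ 690.4762 million.
After: m₂ = 1 / (0.084) ≈ 11.904762, MB₂ = 72.5 − 9.88 = 62.62, so M₂ = 11.904762 × 62.62 ≈ 745.4762 million.
ΔM = M₂ − M₁ = 745.4762 − 690.4762 = 55 million.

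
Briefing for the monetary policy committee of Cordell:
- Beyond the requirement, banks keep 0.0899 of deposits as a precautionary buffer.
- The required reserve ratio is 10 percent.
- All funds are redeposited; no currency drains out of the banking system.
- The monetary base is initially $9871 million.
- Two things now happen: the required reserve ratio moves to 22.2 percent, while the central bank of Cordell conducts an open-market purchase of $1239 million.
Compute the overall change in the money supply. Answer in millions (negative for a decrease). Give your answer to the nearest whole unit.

-16360 million

Before: m₁ = 1 / (0.1 + 0.0899) ≈ 5.265929, MB₁ = 9871, so M₁ = 5.265929 × 9871 ≈ 51979.9852 million.
After: m₂ = 1 / (0.222 + 0.0899) ≈ 3.206156, MB₂ = 9871 + 1239 = 11110, so M₂ = 3.206156 × 11110 ≈ 35620.3932 million.
ΔM = M₂ − M₁ = 35620.3932 − 51979.9852 = -16359.592 million.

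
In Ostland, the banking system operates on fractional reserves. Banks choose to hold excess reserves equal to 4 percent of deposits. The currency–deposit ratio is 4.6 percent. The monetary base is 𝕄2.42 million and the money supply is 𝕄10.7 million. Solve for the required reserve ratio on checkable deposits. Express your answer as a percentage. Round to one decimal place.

15.1%

Using m = M/MB = 10.7/2.42 ≈ 4.421488. Since m = (1 + c)/(c + rr + e), the denominator satisfies c + rr + e = (1 + c)/m = (1 + 0.046) / 4.421488 ≈ 0.236572.
With c = 0.046 and e = 0.04, the required reserve ratio on checkable deposits is 0.236572 − 0.046 − 0.04 = 0.150572.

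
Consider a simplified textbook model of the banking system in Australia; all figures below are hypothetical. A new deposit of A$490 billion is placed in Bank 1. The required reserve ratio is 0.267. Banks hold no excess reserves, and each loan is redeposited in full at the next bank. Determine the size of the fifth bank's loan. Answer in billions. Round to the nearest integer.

A$104 billion

Each bank lends a fraction (1 − rr) = 0.7330 of the deposit it receives, so Bank 5 receives 490·0.7330^4 and lends 490·0.7330^5 ≈ 103.6850 billion.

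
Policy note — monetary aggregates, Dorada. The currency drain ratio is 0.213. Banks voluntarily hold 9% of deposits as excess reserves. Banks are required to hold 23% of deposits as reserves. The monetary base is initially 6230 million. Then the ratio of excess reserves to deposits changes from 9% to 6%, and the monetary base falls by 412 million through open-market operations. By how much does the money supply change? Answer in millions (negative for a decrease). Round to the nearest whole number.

-148 million

Before: m₁ = (1 + 0.213) / (0.23 + 0.09 + 0.213) ≈ 2.27580, MB₁ = 6230, so M₁ = 2.27580 × 6230 = 14178.234 million.
After: m₂ = (1 + 0.213) / (0.23 + 0.06 + 0.213) ≈ 2.41153, MB₂ = 6230 − 412 = 5818, so M₂ = 2.41153 × 5818 ≈ 14030.2815 million.
ΔM = M₂ − M₁ = 14030.2815 − 14178.234 = -147.9525 million.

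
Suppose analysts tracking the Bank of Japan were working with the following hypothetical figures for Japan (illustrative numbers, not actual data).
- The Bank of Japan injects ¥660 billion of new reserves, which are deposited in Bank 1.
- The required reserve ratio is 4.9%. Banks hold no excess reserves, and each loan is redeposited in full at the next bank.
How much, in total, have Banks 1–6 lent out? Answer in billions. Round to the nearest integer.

¥3334 billion

Bank i lends (1 − rr)^i of the original deposit: Bank 1 lends 660·0.9510 = 627.6600, Bank 2 lends 660·0.9510² ≈ 596.9047, and so on.
Summing a geometric series: total = 660·[0.9510·(1 − 0.9510^6) / (1 − 0.9510)] ≈ 3333.6840 billion.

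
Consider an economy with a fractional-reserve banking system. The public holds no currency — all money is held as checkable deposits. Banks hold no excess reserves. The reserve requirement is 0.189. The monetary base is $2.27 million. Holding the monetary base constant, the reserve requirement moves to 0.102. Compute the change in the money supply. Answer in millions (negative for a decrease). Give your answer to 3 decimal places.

$10.244 million

Initially m₁ = 1 / (0.189) ≈ 5.29101, so M₁ = 5.29101 × 2.27 ≈ 12.0106 million.
After the change m₂ = 1 / (0.102) ≈ 9.80392, so M₂ = 9.80392 × 2.27 ≈ 22.2549 million.
ΔM = M₂ − M₁ = 22.2549 − 12.0106 = 10.2443 million.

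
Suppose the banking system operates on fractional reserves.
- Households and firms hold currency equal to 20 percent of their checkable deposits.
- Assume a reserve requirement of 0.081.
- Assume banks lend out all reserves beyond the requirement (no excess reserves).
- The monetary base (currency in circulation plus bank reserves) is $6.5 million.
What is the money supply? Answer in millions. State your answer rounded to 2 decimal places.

The money multiplier is m = (1 + c) / (rr + c) = (1 + 0.2) / (0.081 + 0.2) ≈ 4.2705.
So M = m × MB = 4.2705 × 6.5 ≈ 27.7583 million.

$27.76 million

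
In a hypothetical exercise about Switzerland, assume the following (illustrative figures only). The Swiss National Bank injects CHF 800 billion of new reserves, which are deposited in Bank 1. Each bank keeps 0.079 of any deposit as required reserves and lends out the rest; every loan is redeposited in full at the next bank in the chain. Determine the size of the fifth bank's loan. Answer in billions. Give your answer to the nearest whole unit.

CHF 530 billion

Each bank lends a fraction (1 − rr) = 0.9210 of the deposit it receives, so Bank 5 receives 800·0.9210^4 and lends 800·0.9210^5 ≈ 530.1370 billion.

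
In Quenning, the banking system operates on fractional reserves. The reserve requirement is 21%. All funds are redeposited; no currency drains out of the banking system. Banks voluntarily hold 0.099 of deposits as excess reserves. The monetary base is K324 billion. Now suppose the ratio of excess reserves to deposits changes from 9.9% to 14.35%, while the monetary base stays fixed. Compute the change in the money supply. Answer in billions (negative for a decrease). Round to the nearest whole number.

-132 billion

Initially m₁ = 1 / (0.21 + 0.099) ≈ 3.2362, so M₁ = 3.2362 × 324 = 1048.5288 billion.
After the change m₂ = 1 / (0.21 + 0.1435) ≈ 2.8289, so M₂ = 2.8289 × 324 = 916.5636 billion.
ΔM = M₂ − M₁ = 916.5636 − 1048.5288 = -131.9652 billion.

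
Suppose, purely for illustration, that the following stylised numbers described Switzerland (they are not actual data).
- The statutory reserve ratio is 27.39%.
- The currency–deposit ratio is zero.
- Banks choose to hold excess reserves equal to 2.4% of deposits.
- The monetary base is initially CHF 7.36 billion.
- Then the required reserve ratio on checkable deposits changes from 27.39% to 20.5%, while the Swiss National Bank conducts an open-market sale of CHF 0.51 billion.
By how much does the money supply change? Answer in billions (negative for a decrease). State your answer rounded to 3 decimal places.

CHF 5.206 billion

Before: m₁ = 1 / (0.2739 + 0.024) ≈ 3.35683, MB₁ = 7.36, so M₁ = 3.35683 × 7.36 ≈ 24.7063 billion.
After: m₂ = 1 / (0.205 + 0.024) ≈ 4.36681, MB₂ = 7.36 − 0.51 = 6.85, so M₂ = 4.36681 × 6.85 ≈ 29.9126 billion.
ΔM = M₂ − M₁ = 29.9126 − 24.7063 = 5.2063 billion.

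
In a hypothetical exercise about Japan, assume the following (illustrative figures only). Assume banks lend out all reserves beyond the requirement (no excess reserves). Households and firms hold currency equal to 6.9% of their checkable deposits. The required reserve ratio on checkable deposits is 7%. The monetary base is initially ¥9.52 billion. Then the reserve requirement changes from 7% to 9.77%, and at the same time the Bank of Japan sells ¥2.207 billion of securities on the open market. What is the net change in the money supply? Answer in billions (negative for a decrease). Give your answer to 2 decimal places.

-26.32 billion

Before: m₁ = (1 + 0.069) / (0.07 + 0.069) ≈ 7.6906, MB₁ = 9.52, so M₁ = 7.6906 × 9.52 ≈ 73.2145 billion.
After: m₂ = (1 + 0.069) / (0.0977 + 0.069) ≈ 6.4127, MB₂ = 9.52 − 2.207 = 7.313, so M₂ = 6.4127 × 7.313 ≈ 46.8961 billion.
ΔM = M₂ − M₁ = 46.8961 − 73.2145 = -26.3184 billion.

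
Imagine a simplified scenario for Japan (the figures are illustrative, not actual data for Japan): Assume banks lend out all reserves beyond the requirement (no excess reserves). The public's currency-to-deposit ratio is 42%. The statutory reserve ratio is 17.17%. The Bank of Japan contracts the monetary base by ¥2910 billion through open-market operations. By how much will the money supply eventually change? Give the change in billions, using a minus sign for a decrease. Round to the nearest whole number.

The money multiplier is m = (1 + c) / (rr + c) = (1 + 0.42) / (0.1717 + 0.42) ≈ 2.39986.
The sale removes 2910 billion of base, so ΔM = m × ΔMB = 2.39986 × (−2910) = -6983.5926 billion.

-6984 billion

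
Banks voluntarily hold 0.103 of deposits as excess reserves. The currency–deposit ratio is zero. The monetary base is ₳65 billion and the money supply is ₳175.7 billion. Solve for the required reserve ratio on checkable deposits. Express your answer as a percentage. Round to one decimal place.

26.7%

Using m = M/MB = 175.7/65 ≈ 2.703077. Since m = (1 + c)/(c + rr + e), the denominator satisfies c + rr + e = (1 + c)/m = (1 + 0) / 2.703077 ≈ 0.369949.
With c = 0 and e = 0.103, the required reserve ratio on checkable deposits is 0.369949 − 0 − 0.103 = 0.266949.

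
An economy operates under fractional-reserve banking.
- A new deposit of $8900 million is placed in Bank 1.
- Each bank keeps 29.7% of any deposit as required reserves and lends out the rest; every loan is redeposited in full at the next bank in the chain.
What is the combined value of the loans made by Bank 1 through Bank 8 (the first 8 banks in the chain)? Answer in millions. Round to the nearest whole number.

Bank i lends (1 − rr)^i of the original deposit: Bank 1 lends 8900·0.7030 = 6256.7000, Bank 2 lends 8900·0.7030² = 4398.4601, and so on.
Summing a geometric series: total = 8900·[0.7030·(1 − 0.7030^8) / (1 − 0.7030)] ≈ 19809.6303 million.

$19810 million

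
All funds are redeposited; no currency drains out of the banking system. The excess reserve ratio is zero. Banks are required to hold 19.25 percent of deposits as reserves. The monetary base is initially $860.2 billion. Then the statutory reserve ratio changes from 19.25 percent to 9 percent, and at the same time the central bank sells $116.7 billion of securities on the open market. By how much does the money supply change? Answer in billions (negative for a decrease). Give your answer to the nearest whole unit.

Before: m₁ = 1 / (0.1925) ≈ 5.1948, MB₁ = 860.2, so M₁ = 5.1948 × 860.2 ≈ 4468.567 billion.
After: m₂ = 1 / (0.09) ≈ 11.1111, MB₂ = 860.2 − 116.7 = 743.5, so M₂ = 11.1111 × 743.5 ≈ 8261.1029 billion.
ΔM = M₂ − M₁ = 8261.1029 − 4468.567 = 3792.5359 billion.

$3793 billion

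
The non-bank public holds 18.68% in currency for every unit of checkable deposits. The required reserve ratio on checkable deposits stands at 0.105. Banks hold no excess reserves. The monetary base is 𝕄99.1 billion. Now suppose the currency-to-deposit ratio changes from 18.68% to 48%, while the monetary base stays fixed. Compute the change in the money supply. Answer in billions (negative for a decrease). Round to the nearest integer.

Initially m₁ = (1 + 0.1868) / (0.105 + 0.1868) ≈ 4.0672, so M₁ = 4.0672 × 99.1 ≈ 403.0595 billion.
After the change m₂ = (1 + 0.48) / (0.105 + 0.48) ≈ 2.5299, so M₂ = 2.5299 × 99.1 ≈ 250.7131 billion.
ΔM = M₂ − M₁ = 250.7131 − 403.0595 = -152.3464 billion.

-152 billion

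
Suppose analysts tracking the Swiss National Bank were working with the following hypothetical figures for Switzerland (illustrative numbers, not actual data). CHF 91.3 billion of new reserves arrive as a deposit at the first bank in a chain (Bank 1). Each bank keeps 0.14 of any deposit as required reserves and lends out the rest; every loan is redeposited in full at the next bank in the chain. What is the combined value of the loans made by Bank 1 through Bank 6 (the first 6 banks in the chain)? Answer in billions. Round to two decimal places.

Bank i lends (1 − rr)^i of the original deposit: Bank 1 lends 91.3·0.8600 = 78.5180, Bank 2 lends 91.3·0.8600² ≈ 67.5255, and so on.
Summing a geometric series: total = 91.3·[0.8600·(1 − 0.8600^6) / (1 − 0.8600)] ≈ 333.9442 billion.

CHF 333.94 billion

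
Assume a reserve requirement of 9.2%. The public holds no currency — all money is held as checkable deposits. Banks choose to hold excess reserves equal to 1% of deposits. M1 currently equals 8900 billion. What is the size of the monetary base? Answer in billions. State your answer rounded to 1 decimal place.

907.8 billion

The money multiplier is m = 1 / (rr + e) = 1 / (0.092 + 0.01) ≈ 9.803922.
MB = M / m = 8900 / 9.803922 ≈ 907.8 billion.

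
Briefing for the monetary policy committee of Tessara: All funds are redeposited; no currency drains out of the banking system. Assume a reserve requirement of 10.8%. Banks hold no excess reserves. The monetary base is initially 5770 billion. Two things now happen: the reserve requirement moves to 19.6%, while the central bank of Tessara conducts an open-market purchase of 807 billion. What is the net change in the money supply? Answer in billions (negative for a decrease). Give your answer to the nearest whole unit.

Before: m₁ = 1 / (0.108) ≈ 9.25926, MB₁ = 5770, so M₁ = 9.25926 × 5770 = 53425.9302 billion.
After: m₂ = 1 / (0.196) ≈ 5.10204, MB₂ = 5770 + 807 = 6577, so M₂ = 5.10204 × 6577 ≈ 33556.1171 billion.
ΔM = M₂ − M₁ = 33556.1171 − 53425.9302 = -19869.8131 billion.

-19870 billion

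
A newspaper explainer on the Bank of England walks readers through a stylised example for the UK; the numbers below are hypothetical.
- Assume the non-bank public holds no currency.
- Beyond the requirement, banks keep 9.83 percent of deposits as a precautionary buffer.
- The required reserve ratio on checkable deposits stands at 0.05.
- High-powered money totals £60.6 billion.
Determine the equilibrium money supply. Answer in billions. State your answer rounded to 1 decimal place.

The money multiplier is m = 1 / (rr + e) = 1 / (0.05 + 0.0983) ≈ 6.7431.
So M = m × MB = 6.7431 × 60.6 ≈ 408.6319 billion.

£408.6 billion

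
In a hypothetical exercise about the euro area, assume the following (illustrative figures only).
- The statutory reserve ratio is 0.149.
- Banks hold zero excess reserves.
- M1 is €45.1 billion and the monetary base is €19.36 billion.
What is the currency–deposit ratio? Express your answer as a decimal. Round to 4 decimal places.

Using m = M/MB = 45.1/19.36 ≈ 2.329545. From m = (1 + c)/(c + rr + e), rearranging gives 1 + c = m·(c + rr + e), so c·(1 − m) = m·(rr + e) − 1.
Hence c = [m·(rr + e) − 1]/(1 − m) = [2.329545 × (0.149 + 0) − 1] / (1 − 2.329545) ≈ 0.491069.

0.4911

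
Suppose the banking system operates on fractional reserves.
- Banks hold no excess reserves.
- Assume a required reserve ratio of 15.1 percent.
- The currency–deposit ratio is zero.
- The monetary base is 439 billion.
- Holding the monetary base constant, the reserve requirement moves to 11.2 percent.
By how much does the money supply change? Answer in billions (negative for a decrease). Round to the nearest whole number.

Initially m₁ = 1 / (0.151) ≈ 6.6225, so M₁ = 6.6225 × 439 = 2907.2775 billion.
After the change m₂ = 1 / (0.112) ≈ 8.9286, so M₂ = 8.9286 × 439 = 3919.6554 billion.
ΔM = M₂ − M₁ = 3919.6554 − 2907.2775 = 1012.3779 billion.

1012 billion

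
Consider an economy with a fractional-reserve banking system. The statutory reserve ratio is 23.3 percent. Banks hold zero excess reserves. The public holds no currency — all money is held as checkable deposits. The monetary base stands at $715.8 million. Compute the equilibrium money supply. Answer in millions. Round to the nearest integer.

$3072 million

With no currency drain or excess reserves, the money multiplier is m = 1/rr = 1/0.233 ≈ 4.2918.
Money supply M = m × MB = 4.2918 × 715.8 ≈ 3072.0704 million.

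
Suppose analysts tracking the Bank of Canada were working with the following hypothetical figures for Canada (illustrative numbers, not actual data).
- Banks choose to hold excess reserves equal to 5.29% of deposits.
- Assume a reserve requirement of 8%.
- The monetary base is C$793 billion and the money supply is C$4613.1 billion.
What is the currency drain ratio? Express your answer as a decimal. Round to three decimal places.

0.047

Using m = M/MB = 4613.1/793 ≈ 5.817276. From m = (1 + c)/(c + rr + e), rearranging gives 1 + c = m·(c + rr + e), so c·(1 − m) = m·(rr + e) − 1.
Hence c = [m·(rr + e) − 1]/(1 − m) = [5.817276 × (0.08 + 0.0529) − 1] / (1 − 5.817276) ≈ 0.047098.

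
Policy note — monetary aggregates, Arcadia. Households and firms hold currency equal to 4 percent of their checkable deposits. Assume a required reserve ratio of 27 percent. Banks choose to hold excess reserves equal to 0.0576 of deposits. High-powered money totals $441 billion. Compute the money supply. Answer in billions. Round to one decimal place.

The money multiplier is m = (1 + c) / (rr + e + c) = (1 + 0.04) / (0.27 + 0.0576 + 0.04) ≈ 2.82916.
So M = m × MB = 2.82916 × 441 ≈ 1247.6596 billion.

$1247.7 billion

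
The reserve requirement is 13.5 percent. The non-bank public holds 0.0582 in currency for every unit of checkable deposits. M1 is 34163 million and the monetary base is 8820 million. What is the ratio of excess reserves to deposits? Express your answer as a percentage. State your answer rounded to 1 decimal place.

8.0%

Using m = M/MB = 34163/8820 ≈ 3.873356. Since m = (1 + c)/(c + rr + e), the denominator satisfies c + rr + e = (1 + c)/m = (1 + 0.0582) / 3.873356 ≈ 0.273200.
With c = 0.0582 and rr = 0.135, the ratio of excess reserves to deposits is 0.273200 − 0.0582 − 0.135 = 0.08.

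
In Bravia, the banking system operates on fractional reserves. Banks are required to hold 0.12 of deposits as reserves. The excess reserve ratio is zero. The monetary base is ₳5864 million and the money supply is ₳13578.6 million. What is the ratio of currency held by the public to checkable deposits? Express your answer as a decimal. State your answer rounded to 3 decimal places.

Using m = M/MB = 13578.6/5864 ≈ 2.315587. From m = (1 + c)/(c + rr + e), rearranging gives 1 + c = m·(c + rr + e), so c·(1 − m) = m·(rr + e) − 1.
Hence c = [m·(rr + e) − 1]/(1 − m) = [2.315587 × (0.12 + 0) − 1] / (1 − 2.315587) ≈ 0.548903.

0.549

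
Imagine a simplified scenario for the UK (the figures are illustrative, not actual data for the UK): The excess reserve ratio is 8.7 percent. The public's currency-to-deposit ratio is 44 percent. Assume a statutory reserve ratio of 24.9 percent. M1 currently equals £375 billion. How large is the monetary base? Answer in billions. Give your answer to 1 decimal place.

The money multiplier is m = (1 + c) / (rr + e + c) = (1 + 0.44) / (0.249 + 0.087 + 0.44) ≈ 1.85567.
MB = M / m = 375 / 1.85567 ≈ 202.0833 billion.

£202.1 billion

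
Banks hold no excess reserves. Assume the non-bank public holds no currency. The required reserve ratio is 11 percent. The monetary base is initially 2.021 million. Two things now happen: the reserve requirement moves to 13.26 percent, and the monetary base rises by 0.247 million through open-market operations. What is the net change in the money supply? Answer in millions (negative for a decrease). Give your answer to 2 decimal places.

Before: m₁ = 1 / (0.11) ≈ 9.0909, MB₁ = 2.021, so M₁ = 9.0909 × 2.021 ≈ 18.3727 million.
After: m₂ = 1 / (0.1326) ≈ 7.5415, MB₂ = 2.021 + 0.247 = 2.268, so M₂ = 7.5415 × 2.268 ≈ 17.1041 million.
ΔM = M₂ − M₁ = 17.1041 − 18.3727 = -1.2686 million.

-1.27 million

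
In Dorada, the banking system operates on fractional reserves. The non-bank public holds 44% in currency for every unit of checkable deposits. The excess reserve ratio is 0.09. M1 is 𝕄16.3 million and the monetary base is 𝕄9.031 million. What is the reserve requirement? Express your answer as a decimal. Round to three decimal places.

Using m = M/MB = 16.3/9.031 ≈ 1.804894. Since m = (1 + c)/(c + rr + e), the denominator satisfies c + rr + e = (1 + c)/m = (1 + 0.44) / 1.804894 ≈ 0.797831.
With c = 0.44 and e = 0.09, the reserve requirement is 0.797831 − 0.44 − 0.09 = 0.267831.

0.268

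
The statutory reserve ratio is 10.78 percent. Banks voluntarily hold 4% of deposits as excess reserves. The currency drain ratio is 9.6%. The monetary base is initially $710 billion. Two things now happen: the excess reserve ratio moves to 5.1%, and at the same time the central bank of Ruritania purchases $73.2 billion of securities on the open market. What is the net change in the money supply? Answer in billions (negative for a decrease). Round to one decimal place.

Before: m₁ = (1 + 0.096) / (0.1078 + 0.04 + 0.096) ≈ 4.49549, MB₁ = 710, so M₁ = 4.49549 × 710 = 3191.7979 billion.
After: m₂ = (1 + 0.096) / (0.1078 + 0.051 + 0.096) ≈ 4.30141, MB₂ = 710 + 73.2 = 783.2, so M₂ = 4.30141 × 783.2 ≈ 3368.8643 billion.
ΔM = M₂ − M₁ = 3368.8643 − 3191.7979 = 177.0664 billion.

$177.1 billion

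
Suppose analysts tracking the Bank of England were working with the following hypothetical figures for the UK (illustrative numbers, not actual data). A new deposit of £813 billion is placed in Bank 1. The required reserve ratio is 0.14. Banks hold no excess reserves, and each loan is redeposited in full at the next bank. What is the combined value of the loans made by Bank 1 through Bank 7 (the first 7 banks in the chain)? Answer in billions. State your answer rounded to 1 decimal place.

Bank i lends (1 − rr)^i of the original deposit: Bank 1 lends 813·0.8600 = 699.1800, Bank 2 lends 813·0.8600² = 601.2948, and so on.
Summing a geometric series: total = 813·[0.8600·(1 − 0.8600^7) / (1 − 0.8600)] ≈ 3256.5416 billion.

£3256.5 billion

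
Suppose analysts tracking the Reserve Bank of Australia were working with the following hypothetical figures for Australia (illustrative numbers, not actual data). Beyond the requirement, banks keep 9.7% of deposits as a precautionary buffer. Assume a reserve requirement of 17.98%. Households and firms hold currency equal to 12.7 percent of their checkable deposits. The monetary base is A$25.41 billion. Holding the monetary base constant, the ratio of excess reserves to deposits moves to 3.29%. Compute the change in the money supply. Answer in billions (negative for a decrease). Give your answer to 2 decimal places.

A$13.38 billion

Initially m₁ = (1 + 0.127) / (0.1798 + 0.097 + 0.127) ≈ 2.79099, so M₁ = 2.79099 × 25.41 ≈ 70.9191 billion.
After the change m₂ = (1 + 0.127) / (0.1798 + 0.0329 + 0.127) ≈ 3.31763, so M₂ = 3.31763 × 25.41 ≈ 84.301 billion.
ΔM = M₂ − M₁ = 84.301 − 70.9191 = 13.3819 billion.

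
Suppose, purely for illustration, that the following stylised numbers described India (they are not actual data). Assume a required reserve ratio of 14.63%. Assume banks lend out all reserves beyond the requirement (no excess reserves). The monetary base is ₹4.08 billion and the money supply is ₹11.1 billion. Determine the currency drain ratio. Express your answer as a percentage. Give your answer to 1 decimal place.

Using m = M/MB = 11.1/4.08 ≈ 2.720588. From m = (1 + c)/(c + rr + e), rearranging gives 1 + c = m·(c + rr + e), so c·(1 − m) = m·(rr + e) − 1.
Hence c = [m·(rr + e) − 1]/(1 − m) = [2.720588 × (0.1463 + 0) − 1] / (1 − 2.720588) ≈ 0.349868.

35.0%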